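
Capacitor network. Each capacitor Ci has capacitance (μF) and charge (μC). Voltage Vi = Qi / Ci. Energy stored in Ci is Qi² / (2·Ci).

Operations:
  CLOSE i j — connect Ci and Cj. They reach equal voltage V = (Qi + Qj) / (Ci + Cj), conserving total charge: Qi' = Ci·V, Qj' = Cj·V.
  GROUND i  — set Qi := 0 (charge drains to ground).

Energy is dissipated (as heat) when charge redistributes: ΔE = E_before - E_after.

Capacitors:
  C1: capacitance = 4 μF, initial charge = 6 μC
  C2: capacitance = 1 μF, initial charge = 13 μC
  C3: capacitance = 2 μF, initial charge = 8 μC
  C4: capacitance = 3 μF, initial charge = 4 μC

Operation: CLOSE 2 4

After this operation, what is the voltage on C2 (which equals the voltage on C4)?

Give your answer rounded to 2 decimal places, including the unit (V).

Initial: C1(4μF, Q=6μC, V=1.50V), C2(1μF, Q=13μC, V=13.00V), C3(2μF, Q=8μC, V=4.00V), C4(3μF, Q=4μC, V=1.33V)
Op 1: CLOSE 2-4: Q_total=17.00, C_total=4.00, V=4.25; Q2=4.25, Q4=12.75; dissipated=51.042

Answer: 4.25 V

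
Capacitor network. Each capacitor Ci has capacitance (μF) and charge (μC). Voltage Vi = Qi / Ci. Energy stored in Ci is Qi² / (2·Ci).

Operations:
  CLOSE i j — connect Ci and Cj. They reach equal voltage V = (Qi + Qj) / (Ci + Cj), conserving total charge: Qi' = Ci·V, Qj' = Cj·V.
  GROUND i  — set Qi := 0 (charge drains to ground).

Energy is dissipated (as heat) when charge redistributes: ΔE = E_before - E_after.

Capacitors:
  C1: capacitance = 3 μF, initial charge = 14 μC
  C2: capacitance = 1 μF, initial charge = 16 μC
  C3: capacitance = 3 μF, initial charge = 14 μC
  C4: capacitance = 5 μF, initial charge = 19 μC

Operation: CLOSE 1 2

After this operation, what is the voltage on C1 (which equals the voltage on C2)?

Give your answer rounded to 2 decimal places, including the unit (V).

Initial: C1(3μF, Q=14μC, V=4.67V), C2(1μF, Q=16μC, V=16.00V), C3(3μF, Q=14μC, V=4.67V), C4(5μF, Q=19μC, V=3.80V)
Op 1: CLOSE 1-2: Q_total=30.00, C_total=4.00, V=7.50; Q1=22.50, Q2=7.50; dissipated=48.167

Answer: 7.50 V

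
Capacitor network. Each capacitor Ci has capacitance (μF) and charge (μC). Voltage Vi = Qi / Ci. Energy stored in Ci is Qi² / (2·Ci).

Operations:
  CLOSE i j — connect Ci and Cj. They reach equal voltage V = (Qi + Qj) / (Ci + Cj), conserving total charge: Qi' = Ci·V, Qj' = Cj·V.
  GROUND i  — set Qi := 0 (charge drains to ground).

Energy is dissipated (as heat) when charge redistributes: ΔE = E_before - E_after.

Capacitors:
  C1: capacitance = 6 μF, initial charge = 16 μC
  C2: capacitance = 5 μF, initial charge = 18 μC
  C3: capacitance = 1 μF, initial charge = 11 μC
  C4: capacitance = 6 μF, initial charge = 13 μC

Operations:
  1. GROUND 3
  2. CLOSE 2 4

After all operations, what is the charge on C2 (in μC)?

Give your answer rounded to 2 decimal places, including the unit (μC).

Initial: C1(6μF, Q=16μC, V=2.67V), C2(5μF, Q=18μC, V=3.60V), C3(1μF, Q=11μC, V=11.00V), C4(6μF, Q=13μC, V=2.17V)
Op 1: GROUND 3: Q3=0; energy lost=60.500
Op 2: CLOSE 2-4: Q_total=31.00, C_total=11.00, V=2.82; Q2=14.09, Q4=16.91; dissipated=2.802
Final charges: Q1=16.00, Q2=14.09, Q3=0.00, Q4=16.91

Answer: 14.09 μC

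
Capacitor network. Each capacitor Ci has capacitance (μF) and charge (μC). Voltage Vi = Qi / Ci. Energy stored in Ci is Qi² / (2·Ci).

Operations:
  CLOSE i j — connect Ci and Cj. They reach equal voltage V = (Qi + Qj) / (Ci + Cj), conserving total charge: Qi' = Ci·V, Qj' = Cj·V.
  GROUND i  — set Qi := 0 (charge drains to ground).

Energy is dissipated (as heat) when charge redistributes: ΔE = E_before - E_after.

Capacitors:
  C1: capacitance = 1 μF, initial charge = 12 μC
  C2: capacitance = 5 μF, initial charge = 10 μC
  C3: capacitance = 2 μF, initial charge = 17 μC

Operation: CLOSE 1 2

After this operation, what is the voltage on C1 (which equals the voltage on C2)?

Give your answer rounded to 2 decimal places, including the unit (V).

Initial: C1(1μF, Q=12μC, V=12.00V), C2(5μF, Q=10μC, V=2.00V), C3(2μF, Q=17μC, V=8.50V)
Op 1: CLOSE 1-2: Q_total=22.00, C_total=6.00, V=3.67; Q1=3.67, Q2=18.33; dissipated=41.667

Answer: 3.67 V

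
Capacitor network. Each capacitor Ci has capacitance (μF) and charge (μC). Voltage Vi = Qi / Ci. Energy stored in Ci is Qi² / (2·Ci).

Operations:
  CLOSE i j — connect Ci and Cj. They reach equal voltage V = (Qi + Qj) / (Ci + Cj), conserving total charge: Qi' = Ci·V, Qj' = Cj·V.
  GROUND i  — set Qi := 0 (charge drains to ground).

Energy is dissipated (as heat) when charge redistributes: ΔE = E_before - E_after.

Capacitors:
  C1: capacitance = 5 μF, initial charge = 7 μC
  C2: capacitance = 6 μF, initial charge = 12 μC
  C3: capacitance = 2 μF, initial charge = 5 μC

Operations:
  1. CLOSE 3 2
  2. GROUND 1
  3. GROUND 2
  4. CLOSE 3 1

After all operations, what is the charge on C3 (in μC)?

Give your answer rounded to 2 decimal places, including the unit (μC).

Initial: C1(5μF, Q=7μC, V=1.40V), C2(6μF, Q=12μC, V=2.00V), C3(2μF, Q=5μC, V=2.50V)
Op 1: CLOSE 3-2: Q_total=17.00, C_total=8.00, V=2.12; Q3=4.25, Q2=12.75; dissipated=0.188
Op 2: GROUND 1: Q1=0; energy lost=4.900
Op 3: GROUND 2: Q2=0; energy lost=13.547
Op 4: CLOSE 3-1: Q_total=4.25, C_total=7.00, V=0.61; Q3=1.21, Q1=3.04; dissipated=3.225
Final charges: Q1=3.04, Q2=0.00, Q3=1.21

Answer: 1.21 μC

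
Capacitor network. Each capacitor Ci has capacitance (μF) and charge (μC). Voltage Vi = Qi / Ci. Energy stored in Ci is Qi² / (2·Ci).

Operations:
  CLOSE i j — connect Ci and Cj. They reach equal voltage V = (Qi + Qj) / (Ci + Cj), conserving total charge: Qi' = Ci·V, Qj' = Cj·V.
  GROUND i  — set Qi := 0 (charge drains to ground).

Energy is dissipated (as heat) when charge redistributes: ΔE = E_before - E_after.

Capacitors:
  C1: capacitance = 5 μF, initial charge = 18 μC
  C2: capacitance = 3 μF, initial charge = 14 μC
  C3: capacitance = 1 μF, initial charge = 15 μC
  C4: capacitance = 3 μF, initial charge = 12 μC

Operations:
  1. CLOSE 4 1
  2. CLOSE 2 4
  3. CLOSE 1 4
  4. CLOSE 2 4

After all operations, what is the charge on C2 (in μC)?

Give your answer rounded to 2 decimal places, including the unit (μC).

Initial: C1(5μF, Q=18μC, V=3.60V), C2(3μF, Q=14μC, V=4.67V), C3(1μF, Q=15μC, V=15.00V), C4(3μF, Q=12μC, V=4.00V)
Op 1: CLOSE 4-1: Q_total=30.00, C_total=8.00, V=3.75; Q4=11.25, Q1=18.75; dissipated=0.150
Op 2: CLOSE 2-4: Q_total=25.25, C_total=6.00, V=4.21; Q2=12.62, Q4=12.62; dissipated=0.630
Op 3: CLOSE 1-4: Q_total=31.38, C_total=8.00, V=3.92; Q1=19.61, Q4=11.77; dissipated=0.197
Op 4: CLOSE 2-4: Q_total=24.39, C_total=6.00, V=4.07; Q2=12.20, Q4=12.20; dissipated=0.062
Final charges: Q1=19.61, Q2=12.20, Q3=15.00, Q4=12.20

Answer: 12.20 μC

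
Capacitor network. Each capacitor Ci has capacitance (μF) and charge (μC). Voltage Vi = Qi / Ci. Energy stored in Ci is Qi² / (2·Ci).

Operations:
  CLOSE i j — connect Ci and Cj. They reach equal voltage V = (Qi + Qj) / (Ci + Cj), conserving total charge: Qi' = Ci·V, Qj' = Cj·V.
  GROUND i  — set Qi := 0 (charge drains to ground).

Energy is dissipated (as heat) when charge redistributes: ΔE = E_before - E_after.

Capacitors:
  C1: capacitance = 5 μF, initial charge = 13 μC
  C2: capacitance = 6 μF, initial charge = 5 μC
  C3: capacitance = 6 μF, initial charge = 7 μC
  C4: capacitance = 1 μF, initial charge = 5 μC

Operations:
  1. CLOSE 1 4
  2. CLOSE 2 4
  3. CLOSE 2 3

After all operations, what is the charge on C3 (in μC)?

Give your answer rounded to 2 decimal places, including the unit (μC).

Answer: 6.93 μC

Derivation:
Initial: C1(5μF, Q=13μC, V=2.60V), C2(6μF, Q=5μC, V=0.83V), C3(6μF, Q=7μC, V=1.17V), C4(1μF, Q=5μC, V=5.00V)
Op 1: CLOSE 1-4: Q_total=18.00, C_total=6.00, V=3.00; Q1=15.00, Q4=3.00; dissipated=2.400
Op 2: CLOSE 2-4: Q_total=8.00, C_total=7.00, V=1.14; Q2=6.86, Q4=1.14; dissipated=2.012
Op 3: CLOSE 2-3: Q_total=13.86, C_total=12.00, V=1.15; Q2=6.93, Q3=6.93; dissipated=0.001
Final charges: Q1=15.00, Q2=6.93, Q3=6.93, Q4=1.14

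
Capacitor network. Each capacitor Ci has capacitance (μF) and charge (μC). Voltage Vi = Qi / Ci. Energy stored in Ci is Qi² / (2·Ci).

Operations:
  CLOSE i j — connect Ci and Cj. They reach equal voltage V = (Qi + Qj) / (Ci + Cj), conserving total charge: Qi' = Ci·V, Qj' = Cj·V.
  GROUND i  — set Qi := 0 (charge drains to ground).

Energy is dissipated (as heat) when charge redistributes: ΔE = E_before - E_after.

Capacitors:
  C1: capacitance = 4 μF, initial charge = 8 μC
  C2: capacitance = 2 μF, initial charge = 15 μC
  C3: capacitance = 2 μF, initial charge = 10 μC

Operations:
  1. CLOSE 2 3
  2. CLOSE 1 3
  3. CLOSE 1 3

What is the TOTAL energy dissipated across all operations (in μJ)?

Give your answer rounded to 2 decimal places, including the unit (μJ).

Initial: C1(4μF, Q=8μC, V=2.00V), C2(2μF, Q=15μC, V=7.50V), C3(2μF, Q=10μC, V=5.00V)
Op 1: CLOSE 2-3: Q_total=25.00, C_total=4.00, V=6.25; Q2=12.50, Q3=12.50; dissipated=3.125
Op 2: CLOSE 1-3: Q_total=20.50, C_total=6.00, V=3.42; Q1=13.67, Q3=6.83; dissipated=12.042
Op 3: CLOSE 1-3: Q_total=20.50, C_total=6.00, V=3.42; Q1=13.67, Q3=6.83; dissipated=0.000
Total dissipated: 15.167 μJ

Answer: 15.17 μJ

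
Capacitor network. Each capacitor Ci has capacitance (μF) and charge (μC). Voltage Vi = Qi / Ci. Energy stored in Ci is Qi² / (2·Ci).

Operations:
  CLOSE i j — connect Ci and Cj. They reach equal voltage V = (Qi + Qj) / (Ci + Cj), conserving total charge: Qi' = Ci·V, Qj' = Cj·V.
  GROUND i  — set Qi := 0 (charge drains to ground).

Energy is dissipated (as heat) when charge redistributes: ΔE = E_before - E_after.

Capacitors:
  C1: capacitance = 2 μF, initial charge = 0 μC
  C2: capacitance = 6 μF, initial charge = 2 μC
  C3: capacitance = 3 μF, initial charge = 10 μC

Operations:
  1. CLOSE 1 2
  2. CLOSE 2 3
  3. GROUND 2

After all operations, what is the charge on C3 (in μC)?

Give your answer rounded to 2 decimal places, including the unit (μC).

Initial: C1(2μF, Q=0μC, V=0.00V), C2(6μF, Q=2μC, V=0.33V), C3(3μF, Q=10μC, V=3.33V)
Op 1: CLOSE 1-2: Q_total=2.00, C_total=8.00, V=0.25; Q1=0.50, Q2=1.50; dissipated=0.083
Op 2: CLOSE 2-3: Q_total=11.50, C_total=9.00, V=1.28; Q2=7.67, Q3=3.83; dissipated=9.507
Op 3: GROUND 2: Q2=0; energy lost=4.898
Final charges: Q1=0.50, Q2=0.00, Q3=3.83

Answer: 3.83 μC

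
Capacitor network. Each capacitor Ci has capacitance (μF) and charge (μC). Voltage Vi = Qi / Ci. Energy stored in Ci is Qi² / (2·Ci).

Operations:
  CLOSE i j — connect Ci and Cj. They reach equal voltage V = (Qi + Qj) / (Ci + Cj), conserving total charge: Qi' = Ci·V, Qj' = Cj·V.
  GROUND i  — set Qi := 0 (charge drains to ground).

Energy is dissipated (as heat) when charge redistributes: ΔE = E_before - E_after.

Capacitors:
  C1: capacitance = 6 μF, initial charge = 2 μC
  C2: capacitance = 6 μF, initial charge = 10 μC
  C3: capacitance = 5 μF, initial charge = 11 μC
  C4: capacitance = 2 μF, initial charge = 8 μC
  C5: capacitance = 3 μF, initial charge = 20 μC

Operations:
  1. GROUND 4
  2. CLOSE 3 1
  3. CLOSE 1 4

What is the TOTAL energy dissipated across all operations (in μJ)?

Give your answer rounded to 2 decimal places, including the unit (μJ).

Answer: 21.80 μJ

Derivation:
Initial: C1(6μF, Q=2μC, V=0.33V), C2(6μF, Q=10μC, V=1.67V), C3(5μF, Q=11μC, V=2.20V), C4(2μF, Q=8μC, V=4.00V), C5(3μF, Q=20μC, V=6.67V)
Op 1: GROUND 4: Q4=0; energy lost=16.000
Op 2: CLOSE 3-1: Q_total=13.00, C_total=11.00, V=1.18; Q3=5.91, Q1=7.09; dissipated=4.752
Op 3: CLOSE 1-4: Q_total=7.09, C_total=8.00, V=0.89; Q1=5.32, Q4=1.77; dissipated=1.048
Total dissipated: 21.799 μJ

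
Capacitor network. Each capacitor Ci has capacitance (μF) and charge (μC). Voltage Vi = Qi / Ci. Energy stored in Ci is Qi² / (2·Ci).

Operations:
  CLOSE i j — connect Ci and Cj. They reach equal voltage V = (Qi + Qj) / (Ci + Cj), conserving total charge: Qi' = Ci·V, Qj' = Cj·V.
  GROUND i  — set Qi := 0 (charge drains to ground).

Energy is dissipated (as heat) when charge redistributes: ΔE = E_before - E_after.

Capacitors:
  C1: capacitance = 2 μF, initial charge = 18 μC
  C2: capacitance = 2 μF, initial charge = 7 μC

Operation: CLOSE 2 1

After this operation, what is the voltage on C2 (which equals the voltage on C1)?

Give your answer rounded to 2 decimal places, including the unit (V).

Answer: 6.25 V

Derivation:
Initial: C1(2μF, Q=18μC, V=9.00V), C2(2μF, Q=7μC, V=3.50V)
Op 1: CLOSE 2-1: Q_total=25.00, C_total=4.00, V=6.25; Q2=12.50, Q1=12.50; dissipated=15.125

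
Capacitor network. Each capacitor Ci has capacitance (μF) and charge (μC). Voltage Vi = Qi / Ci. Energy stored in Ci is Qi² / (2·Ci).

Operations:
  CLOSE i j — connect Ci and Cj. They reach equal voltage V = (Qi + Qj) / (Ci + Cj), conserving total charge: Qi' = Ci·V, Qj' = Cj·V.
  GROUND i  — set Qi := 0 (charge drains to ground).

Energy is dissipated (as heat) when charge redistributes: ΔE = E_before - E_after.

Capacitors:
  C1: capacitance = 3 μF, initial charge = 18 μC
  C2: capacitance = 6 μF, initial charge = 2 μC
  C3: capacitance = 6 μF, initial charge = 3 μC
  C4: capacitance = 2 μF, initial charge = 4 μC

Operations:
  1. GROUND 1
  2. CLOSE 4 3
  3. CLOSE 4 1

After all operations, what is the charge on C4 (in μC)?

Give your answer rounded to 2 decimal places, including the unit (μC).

Answer: 0.70 μC

Derivation:
Initial: C1(3μF, Q=18μC, V=6.00V), C2(6μF, Q=2μC, V=0.33V), C3(6μF, Q=3μC, V=0.50V), C4(2μF, Q=4μC, V=2.00V)
Op 1: GROUND 1: Q1=0; energy lost=54.000
Op 2: CLOSE 4-3: Q_total=7.00, C_total=8.00, V=0.88; Q4=1.75, Q3=5.25; dissipated=1.688
Op 3: CLOSE 4-1: Q_total=1.75, C_total=5.00, V=0.35; Q4=0.70, Q1=1.05; dissipated=0.459
Final charges: Q1=1.05, Q2=2.00, Q3=5.25, Q4=0.70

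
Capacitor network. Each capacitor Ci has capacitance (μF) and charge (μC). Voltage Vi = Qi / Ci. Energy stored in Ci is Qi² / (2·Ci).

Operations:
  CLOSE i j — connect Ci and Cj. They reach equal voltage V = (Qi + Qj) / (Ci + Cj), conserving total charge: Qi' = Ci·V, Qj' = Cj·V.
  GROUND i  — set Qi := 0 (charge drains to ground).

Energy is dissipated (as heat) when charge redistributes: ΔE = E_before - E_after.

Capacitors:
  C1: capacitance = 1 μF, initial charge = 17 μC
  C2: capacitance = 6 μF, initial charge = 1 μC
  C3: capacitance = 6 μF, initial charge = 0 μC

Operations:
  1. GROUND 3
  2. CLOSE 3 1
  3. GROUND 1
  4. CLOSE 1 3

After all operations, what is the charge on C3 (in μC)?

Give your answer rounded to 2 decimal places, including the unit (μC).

Initial: C1(1μF, Q=17μC, V=17.00V), C2(6μF, Q=1μC, V=0.17V), C3(6μF, Q=0μC, V=0.00V)
Op 1: GROUND 3: Q3=0; energy lost=0.000
Op 2: CLOSE 3-1: Q_total=17.00, C_total=7.00, V=2.43; Q3=14.57, Q1=2.43; dissipated=123.857
Op 3: GROUND 1: Q1=0; energy lost=2.949
Op 4: CLOSE 1-3: Q_total=14.57, C_total=7.00, V=2.08; Q1=2.08, Q3=12.49; dissipated=2.528
Final charges: Q1=2.08, Q2=1.00, Q3=12.49

Answer: 12.49 μC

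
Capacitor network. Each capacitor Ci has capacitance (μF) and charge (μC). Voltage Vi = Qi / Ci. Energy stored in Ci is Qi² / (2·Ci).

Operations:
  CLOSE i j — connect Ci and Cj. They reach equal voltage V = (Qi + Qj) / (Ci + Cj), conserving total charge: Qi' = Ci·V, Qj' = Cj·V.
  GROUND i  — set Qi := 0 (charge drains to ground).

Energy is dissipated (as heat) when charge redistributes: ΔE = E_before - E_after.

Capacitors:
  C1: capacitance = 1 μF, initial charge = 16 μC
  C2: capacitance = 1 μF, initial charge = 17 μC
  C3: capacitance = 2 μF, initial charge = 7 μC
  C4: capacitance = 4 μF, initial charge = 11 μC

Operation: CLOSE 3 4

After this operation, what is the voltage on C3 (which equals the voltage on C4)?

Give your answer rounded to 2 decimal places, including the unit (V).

Answer: 3.00 V

Derivation:
Initial: C1(1μF, Q=16μC, V=16.00V), C2(1μF, Q=17μC, V=17.00V), C3(2μF, Q=7μC, V=3.50V), C4(4μF, Q=11μC, V=2.75V)
Op 1: CLOSE 3-4: Q_total=18.00, C_total=6.00, V=3.00; Q3=6.00, Q4=12.00; dissipated=0.375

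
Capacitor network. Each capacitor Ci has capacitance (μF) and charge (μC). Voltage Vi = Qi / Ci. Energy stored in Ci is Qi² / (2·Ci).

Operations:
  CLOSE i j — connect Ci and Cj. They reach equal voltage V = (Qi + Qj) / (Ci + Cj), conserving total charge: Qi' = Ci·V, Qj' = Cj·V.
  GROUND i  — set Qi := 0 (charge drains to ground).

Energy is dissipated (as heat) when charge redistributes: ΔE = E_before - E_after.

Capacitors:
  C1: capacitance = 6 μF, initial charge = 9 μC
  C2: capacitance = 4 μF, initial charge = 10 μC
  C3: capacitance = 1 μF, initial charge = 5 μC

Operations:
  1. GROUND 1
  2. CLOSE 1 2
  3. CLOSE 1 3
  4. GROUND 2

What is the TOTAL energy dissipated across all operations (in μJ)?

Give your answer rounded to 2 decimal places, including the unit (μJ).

Answer: 23.11 μJ

Derivation:
Initial: C1(6μF, Q=9μC, V=1.50V), C2(4μF, Q=10μC, V=2.50V), C3(1μF, Q=5μC, V=5.00V)
Op 1: GROUND 1: Q1=0; energy lost=6.750
Op 2: CLOSE 1-2: Q_total=10.00, C_total=10.00, V=1.00; Q1=6.00, Q2=4.00; dissipated=7.500
Op 3: CLOSE 1-3: Q_total=11.00, C_total=7.00, V=1.57; Q1=9.43, Q3=1.57; dissipated=6.857
Op 4: GROUND 2: Q2=0; energy lost=2.000
Total dissipated: 23.107 μJ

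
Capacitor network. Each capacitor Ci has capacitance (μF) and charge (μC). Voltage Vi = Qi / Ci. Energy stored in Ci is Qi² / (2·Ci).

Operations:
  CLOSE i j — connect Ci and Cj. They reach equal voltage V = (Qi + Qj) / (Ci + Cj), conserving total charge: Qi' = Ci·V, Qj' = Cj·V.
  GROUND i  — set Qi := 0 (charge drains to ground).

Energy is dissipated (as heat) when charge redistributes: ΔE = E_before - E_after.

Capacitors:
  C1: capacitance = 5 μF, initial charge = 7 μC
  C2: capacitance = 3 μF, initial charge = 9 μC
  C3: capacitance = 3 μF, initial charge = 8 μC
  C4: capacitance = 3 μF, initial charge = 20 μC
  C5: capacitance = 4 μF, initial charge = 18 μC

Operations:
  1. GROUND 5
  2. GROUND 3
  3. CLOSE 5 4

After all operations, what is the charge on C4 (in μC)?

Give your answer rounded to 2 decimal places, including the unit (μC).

Initial: C1(5μF, Q=7μC, V=1.40V), C2(3μF, Q=9μC, V=3.00V), C3(3μF, Q=8μC, V=2.67V), C4(3μF, Q=20μC, V=6.67V), C5(4μF, Q=18μC, V=4.50V)
Op 1: GROUND 5: Q5=0; energy lost=40.500
Op 2: GROUND 3: Q3=0; energy lost=10.667
Op 3: CLOSE 5-4: Q_total=20.00, C_total=7.00, V=2.86; Q5=11.43, Q4=8.57; dissipated=38.095
Final charges: Q1=7.00, Q2=9.00, Q3=0.00, Q4=8.57, Q5=11.43

Answer: 8.57 μC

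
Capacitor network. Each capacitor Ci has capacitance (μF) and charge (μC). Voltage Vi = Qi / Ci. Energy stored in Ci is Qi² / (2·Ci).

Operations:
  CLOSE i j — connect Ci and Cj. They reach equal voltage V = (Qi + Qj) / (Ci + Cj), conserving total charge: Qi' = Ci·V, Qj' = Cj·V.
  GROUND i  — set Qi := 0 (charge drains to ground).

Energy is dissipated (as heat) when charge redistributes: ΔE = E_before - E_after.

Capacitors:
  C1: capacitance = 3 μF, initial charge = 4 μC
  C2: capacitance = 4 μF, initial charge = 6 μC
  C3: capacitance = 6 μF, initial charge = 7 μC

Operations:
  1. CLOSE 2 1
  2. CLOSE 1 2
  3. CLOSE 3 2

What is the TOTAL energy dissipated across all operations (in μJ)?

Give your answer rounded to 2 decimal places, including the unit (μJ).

Initial: C1(3μF, Q=4μC, V=1.33V), C2(4μF, Q=6μC, V=1.50V), C3(6μF, Q=7μC, V=1.17V)
Op 1: CLOSE 2-1: Q_total=10.00, C_total=7.00, V=1.43; Q2=5.71, Q1=4.29; dissipated=0.024
Op 2: CLOSE 1-2: Q_total=10.00, C_total=7.00, V=1.43; Q1=4.29, Q2=5.71; dissipated=0.000
Op 3: CLOSE 3-2: Q_total=12.71, C_total=10.00, V=1.27; Q3=7.63, Q2=5.09; dissipated=0.082
Total dissipated: 0.106 μJ

Answer: 0.11 μJ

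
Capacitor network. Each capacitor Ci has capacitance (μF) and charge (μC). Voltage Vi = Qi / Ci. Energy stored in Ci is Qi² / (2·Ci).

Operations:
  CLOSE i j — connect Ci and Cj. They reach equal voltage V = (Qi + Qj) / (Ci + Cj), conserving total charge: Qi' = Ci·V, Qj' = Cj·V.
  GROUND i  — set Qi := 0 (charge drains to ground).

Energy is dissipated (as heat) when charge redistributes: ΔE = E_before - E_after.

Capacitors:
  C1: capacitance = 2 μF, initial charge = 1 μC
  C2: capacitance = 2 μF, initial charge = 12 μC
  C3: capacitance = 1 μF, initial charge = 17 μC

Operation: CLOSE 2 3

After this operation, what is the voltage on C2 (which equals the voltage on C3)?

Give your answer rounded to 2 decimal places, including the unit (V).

Answer: 9.67 V

Derivation:
Initial: C1(2μF, Q=1μC, V=0.50V), C2(2μF, Q=12μC, V=6.00V), C3(1μF, Q=17μC, V=17.00V)
Op 1: CLOSE 2-3: Q_total=29.00, C_total=3.00, V=9.67; Q2=19.33, Q3=9.67; dissipated=40.333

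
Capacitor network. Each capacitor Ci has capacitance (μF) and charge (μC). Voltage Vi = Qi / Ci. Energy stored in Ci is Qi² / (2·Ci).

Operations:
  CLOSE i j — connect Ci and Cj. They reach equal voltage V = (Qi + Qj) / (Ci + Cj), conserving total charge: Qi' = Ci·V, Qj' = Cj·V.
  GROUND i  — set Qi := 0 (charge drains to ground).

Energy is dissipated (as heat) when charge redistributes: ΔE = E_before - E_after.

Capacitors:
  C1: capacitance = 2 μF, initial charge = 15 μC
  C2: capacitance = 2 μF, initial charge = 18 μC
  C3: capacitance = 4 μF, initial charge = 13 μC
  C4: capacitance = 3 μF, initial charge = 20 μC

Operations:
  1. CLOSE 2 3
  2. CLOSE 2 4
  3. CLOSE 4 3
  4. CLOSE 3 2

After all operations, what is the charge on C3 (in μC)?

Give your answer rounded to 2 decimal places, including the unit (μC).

Initial: C1(2μF, Q=15μC, V=7.50V), C2(2μF, Q=18μC, V=9.00V), C3(4μF, Q=13μC, V=3.25V), C4(3μF, Q=20μC, V=6.67V)
Op 1: CLOSE 2-3: Q_total=31.00, C_total=6.00, V=5.17; Q2=10.33, Q3=20.67; dissipated=22.042
Op 2: CLOSE 2-4: Q_total=30.33, C_total=5.00, V=6.07; Q2=12.13, Q4=18.20; dissipated=1.350
Op 3: CLOSE 4-3: Q_total=38.87, C_total=7.00, V=5.55; Q4=16.66, Q3=22.21; dissipated=0.694
Op 4: CLOSE 3-2: Q_total=34.34, C_total=6.00, V=5.72; Q3=22.90, Q2=11.45; dissipated=0.176
Final charges: Q1=15.00, Q2=11.45, Q3=22.90, Q4=16.66

Answer: 22.90 μC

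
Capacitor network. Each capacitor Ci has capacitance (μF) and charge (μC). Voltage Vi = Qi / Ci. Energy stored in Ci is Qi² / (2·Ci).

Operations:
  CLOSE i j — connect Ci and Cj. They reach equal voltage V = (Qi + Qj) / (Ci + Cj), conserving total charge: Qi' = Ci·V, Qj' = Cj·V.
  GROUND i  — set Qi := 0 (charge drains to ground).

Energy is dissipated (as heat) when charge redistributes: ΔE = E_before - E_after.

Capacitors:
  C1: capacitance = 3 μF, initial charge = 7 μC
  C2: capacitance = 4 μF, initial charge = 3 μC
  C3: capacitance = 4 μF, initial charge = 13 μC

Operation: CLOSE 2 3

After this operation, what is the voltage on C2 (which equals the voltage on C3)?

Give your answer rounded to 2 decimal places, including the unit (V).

Answer: 2.00 V

Derivation:
Initial: C1(3μF, Q=7μC, V=2.33V), C2(4μF, Q=3μC, V=0.75V), C3(4μF, Q=13μC, V=3.25V)
Op 1: CLOSE 2-3: Q_total=16.00, C_total=8.00, V=2.00; Q2=8.00, Q3=8.00; dissipated=6.250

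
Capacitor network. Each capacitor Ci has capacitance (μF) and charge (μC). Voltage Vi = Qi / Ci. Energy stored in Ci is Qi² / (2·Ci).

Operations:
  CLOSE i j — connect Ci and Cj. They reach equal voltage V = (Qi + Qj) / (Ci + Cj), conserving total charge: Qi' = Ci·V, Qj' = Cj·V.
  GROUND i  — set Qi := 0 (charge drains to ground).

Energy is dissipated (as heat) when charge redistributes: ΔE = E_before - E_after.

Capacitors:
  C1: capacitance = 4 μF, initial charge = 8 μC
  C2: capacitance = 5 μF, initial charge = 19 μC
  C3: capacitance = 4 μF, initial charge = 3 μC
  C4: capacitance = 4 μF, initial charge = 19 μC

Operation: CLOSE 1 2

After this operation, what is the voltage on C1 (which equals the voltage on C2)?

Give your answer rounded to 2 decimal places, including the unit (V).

Initial: C1(4μF, Q=8μC, V=2.00V), C2(5μF, Q=19μC, V=3.80V), C3(4μF, Q=3μC, V=0.75V), C4(4μF, Q=19μC, V=4.75V)
Op 1: CLOSE 1-2: Q_total=27.00, C_total=9.00, V=3.00; Q1=12.00, Q2=15.00; dissipated=3.600

Answer: 3.00 V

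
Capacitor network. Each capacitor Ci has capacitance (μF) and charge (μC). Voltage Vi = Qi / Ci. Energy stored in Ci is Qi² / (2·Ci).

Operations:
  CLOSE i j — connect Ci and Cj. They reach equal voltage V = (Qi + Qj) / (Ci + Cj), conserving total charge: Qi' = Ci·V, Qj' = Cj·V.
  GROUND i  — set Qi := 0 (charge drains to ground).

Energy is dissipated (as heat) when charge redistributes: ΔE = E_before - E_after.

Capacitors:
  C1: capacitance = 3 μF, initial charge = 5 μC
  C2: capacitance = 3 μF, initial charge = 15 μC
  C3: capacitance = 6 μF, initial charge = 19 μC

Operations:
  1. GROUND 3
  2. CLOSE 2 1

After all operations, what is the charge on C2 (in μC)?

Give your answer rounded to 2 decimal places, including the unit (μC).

Initial: C1(3μF, Q=5μC, V=1.67V), C2(3μF, Q=15μC, V=5.00V), C3(6μF, Q=19μC, V=3.17V)
Op 1: GROUND 3: Q3=0; energy lost=30.083
Op 2: CLOSE 2-1: Q_total=20.00, C_total=6.00, V=3.33; Q2=10.00, Q1=10.00; dissipated=8.333
Final charges: Q1=10.00, Q2=10.00, Q3=0.00

Answer: 10.00 μC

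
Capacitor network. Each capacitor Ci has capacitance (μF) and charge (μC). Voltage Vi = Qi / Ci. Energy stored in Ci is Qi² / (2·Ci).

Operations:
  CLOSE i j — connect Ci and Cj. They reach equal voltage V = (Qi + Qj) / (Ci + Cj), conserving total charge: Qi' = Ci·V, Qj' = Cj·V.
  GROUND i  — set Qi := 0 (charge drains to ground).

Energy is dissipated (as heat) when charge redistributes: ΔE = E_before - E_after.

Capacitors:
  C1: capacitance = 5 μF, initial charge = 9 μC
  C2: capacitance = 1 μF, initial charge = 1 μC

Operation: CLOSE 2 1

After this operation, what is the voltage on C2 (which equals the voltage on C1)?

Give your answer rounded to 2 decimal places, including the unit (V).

Answer: 1.67 V

Derivation:
Initial: C1(5μF, Q=9μC, V=1.80V), C2(1μF, Q=1μC, V=1.00V)
Op 1: CLOSE 2-1: Q_total=10.00, C_total=6.00, V=1.67; Q2=1.67, Q1=8.33; dissipated=0.267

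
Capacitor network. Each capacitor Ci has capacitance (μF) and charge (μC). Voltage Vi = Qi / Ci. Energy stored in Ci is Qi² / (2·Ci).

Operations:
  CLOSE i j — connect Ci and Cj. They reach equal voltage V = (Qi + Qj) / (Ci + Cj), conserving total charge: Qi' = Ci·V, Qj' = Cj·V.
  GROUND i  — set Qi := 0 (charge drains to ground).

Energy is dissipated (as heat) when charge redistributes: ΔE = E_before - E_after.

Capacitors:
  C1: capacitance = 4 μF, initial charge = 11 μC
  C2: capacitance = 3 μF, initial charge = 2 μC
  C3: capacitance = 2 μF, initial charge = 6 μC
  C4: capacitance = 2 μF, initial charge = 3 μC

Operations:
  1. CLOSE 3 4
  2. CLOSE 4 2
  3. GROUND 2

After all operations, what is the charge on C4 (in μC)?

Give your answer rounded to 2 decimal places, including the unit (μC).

Answer: 2.60 μC

Derivation:
Initial: C1(4μF, Q=11μC, V=2.75V), C2(3μF, Q=2μC, V=0.67V), C3(2μF, Q=6μC, V=3.00V), C4(2μF, Q=3μC, V=1.50V)
Op 1: CLOSE 3-4: Q_total=9.00, C_total=4.00, V=2.25; Q3=4.50, Q4=4.50; dissipated=1.125
Op 2: CLOSE 4-2: Q_total=6.50, C_total=5.00, V=1.30; Q4=2.60, Q2=3.90; dissipated=1.504
Op 3: GROUND 2: Q2=0; energy lost=2.535
Final charges: Q1=11.00, Q2=0.00, Q3=4.50, Q4=2.60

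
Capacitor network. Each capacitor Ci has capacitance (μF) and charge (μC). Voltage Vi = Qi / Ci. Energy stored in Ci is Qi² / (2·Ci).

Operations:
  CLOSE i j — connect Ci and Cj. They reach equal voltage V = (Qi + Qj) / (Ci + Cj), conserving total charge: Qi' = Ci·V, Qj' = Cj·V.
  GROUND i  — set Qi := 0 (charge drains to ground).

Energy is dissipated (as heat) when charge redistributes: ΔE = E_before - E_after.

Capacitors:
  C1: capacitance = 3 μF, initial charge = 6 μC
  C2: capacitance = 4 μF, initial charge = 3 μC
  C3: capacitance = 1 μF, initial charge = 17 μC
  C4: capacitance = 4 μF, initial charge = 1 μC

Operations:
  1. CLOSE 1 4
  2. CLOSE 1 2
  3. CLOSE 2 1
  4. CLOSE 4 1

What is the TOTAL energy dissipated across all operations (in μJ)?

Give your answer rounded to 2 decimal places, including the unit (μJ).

Answer: 2.70 μJ

Derivation:
Initial: C1(3μF, Q=6μC, V=2.00V), C2(4μF, Q=3μC, V=0.75V), C3(1μF, Q=17μC, V=17.00V), C4(4μF, Q=1μC, V=0.25V)
Op 1: CLOSE 1-4: Q_total=7.00, C_total=7.00, V=1.00; Q1=3.00, Q4=4.00; dissipated=2.625
Op 2: CLOSE 1-2: Q_total=6.00, C_total=7.00, V=0.86; Q1=2.57, Q2=3.43; dissipated=0.054
Op 3: CLOSE 2-1: Q_total=6.00, C_total=7.00, V=0.86; Q2=3.43, Q1=2.57; dissipated=0.000
Op 4: CLOSE 4-1: Q_total=6.57, C_total=7.00, V=0.94; Q4=3.76, Q1=2.82; dissipated=0.017
Total dissipated: 2.696 μJ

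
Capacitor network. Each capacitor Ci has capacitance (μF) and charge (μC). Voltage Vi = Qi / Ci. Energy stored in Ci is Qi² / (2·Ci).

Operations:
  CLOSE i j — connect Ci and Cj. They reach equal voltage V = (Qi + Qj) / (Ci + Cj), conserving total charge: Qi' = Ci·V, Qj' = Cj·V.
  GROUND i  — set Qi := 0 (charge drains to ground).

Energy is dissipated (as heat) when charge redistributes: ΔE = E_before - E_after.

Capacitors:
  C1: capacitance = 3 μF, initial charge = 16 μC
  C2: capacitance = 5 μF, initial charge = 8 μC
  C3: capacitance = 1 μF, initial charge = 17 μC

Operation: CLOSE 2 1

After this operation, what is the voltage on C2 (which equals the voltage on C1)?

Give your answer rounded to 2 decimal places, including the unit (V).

Answer: 3.00 V

Derivation:
Initial: C1(3μF, Q=16μC, V=5.33V), C2(5μF, Q=8μC, V=1.60V), C3(1μF, Q=17μC, V=17.00V)
Op 1: CLOSE 2-1: Q_total=24.00, C_total=8.00, V=3.00; Q2=15.00, Q1=9.00; dissipated=13.067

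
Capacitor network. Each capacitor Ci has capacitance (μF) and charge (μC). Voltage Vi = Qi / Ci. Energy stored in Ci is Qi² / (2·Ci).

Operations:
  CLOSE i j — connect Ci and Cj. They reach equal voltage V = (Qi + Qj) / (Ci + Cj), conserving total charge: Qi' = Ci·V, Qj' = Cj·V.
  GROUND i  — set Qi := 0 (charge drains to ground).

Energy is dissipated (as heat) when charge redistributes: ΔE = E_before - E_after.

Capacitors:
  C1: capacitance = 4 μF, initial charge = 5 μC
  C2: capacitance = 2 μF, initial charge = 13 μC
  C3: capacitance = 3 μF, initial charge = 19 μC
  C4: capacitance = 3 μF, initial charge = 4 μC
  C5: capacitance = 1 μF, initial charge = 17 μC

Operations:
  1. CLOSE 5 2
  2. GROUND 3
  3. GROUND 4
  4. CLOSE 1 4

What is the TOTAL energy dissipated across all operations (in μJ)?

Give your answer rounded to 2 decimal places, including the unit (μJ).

Initial: C1(4μF, Q=5μC, V=1.25V), C2(2μF, Q=13μC, V=6.50V), C3(3μF, Q=19μC, V=6.33V), C4(3μF, Q=4μC, V=1.33V), C5(1μF, Q=17μC, V=17.00V)
Op 1: CLOSE 5-2: Q_total=30.00, C_total=3.00, V=10.00; Q5=10.00, Q2=20.00; dissipated=36.750
Op 2: GROUND 3: Q3=0; energy lost=60.167
Op 3: GROUND 4: Q4=0; energy lost=2.667
Op 4: CLOSE 1-4: Q_total=5.00, C_total=7.00, V=0.71; Q1=2.86, Q4=2.14; dissipated=1.339
Total dissipated: 100.923 μJ

Answer: 100.92 μJ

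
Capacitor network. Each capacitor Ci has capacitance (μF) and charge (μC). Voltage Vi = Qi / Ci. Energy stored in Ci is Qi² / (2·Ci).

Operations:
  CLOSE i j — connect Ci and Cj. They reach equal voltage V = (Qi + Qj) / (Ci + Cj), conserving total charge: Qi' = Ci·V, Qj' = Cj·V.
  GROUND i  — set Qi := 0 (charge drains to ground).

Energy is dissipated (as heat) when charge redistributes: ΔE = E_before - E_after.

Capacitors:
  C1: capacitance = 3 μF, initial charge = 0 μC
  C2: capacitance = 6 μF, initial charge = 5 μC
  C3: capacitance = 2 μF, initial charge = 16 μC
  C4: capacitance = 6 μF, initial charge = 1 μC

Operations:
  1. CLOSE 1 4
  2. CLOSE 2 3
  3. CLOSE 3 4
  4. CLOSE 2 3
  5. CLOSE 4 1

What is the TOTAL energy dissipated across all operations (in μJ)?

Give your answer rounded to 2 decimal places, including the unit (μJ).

Answer: 46.35 μJ

Derivation:
Initial: C1(3μF, Q=0μC, V=0.00V), C2(6μF, Q=5μC, V=0.83V), C3(2μF, Q=16μC, V=8.00V), C4(6μF, Q=1μC, V=0.17V)
Op 1: CLOSE 1-4: Q_total=1.00, C_total=9.00, V=0.11; Q1=0.33, Q4=0.67; dissipated=0.028
Op 2: CLOSE 2-3: Q_total=21.00, C_total=8.00, V=2.62; Q2=15.75, Q3=5.25; dissipated=38.521
Op 3: CLOSE 3-4: Q_total=5.92, C_total=8.00, V=0.74; Q3=1.48, Q4=4.44; dissipated=4.740
Op 4: CLOSE 2-3: Q_total=17.23, C_total=8.00, V=2.15; Q2=12.92, Q3=4.31; dissipated=2.666
Op 5: CLOSE 4-1: Q_total=4.77, C_total=9.00, V=0.53; Q4=3.18, Q1=1.59; dissipated=0.395
Total dissipated: 46.349 μJ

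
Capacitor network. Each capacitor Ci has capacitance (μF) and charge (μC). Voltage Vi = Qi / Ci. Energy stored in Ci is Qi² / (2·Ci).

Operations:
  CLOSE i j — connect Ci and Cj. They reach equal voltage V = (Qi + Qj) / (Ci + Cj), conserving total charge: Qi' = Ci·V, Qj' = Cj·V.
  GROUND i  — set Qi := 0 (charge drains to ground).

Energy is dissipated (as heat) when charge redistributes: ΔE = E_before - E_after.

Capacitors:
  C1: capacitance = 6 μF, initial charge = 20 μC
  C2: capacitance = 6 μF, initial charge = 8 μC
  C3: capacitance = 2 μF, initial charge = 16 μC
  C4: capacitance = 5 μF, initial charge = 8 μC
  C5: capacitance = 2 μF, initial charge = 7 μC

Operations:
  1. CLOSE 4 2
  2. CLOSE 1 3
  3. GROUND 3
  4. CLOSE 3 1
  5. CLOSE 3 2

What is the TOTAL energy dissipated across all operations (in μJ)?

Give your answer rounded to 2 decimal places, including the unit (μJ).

Initial: C1(6μF, Q=20μC, V=3.33V), C2(6μF, Q=8μC, V=1.33V), C3(2μF, Q=16μC, V=8.00V), C4(5μF, Q=8μC, V=1.60V), C5(2μF, Q=7μC, V=3.50V)
Op 1: CLOSE 4-2: Q_total=16.00, C_total=11.00, V=1.45; Q4=7.27, Q2=8.73; dissipated=0.097
Op 2: CLOSE 1-3: Q_total=36.00, C_total=8.00, V=4.50; Q1=27.00, Q3=9.00; dissipated=16.333
Op 3: GROUND 3: Q3=0; energy lost=20.250
Op 4: CLOSE 3-1: Q_total=27.00, C_total=8.00, V=3.38; Q3=6.75, Q1=20.25; dissipated=15.188
Op 5: CLOSE 3-2: Q_total=15.48, C_total=8.00, V=1.93; Q3=3.87, Q2=11.61; dissipated=2.766
Total dissipated: 54.634 μJ

Answer: 54.63 μJ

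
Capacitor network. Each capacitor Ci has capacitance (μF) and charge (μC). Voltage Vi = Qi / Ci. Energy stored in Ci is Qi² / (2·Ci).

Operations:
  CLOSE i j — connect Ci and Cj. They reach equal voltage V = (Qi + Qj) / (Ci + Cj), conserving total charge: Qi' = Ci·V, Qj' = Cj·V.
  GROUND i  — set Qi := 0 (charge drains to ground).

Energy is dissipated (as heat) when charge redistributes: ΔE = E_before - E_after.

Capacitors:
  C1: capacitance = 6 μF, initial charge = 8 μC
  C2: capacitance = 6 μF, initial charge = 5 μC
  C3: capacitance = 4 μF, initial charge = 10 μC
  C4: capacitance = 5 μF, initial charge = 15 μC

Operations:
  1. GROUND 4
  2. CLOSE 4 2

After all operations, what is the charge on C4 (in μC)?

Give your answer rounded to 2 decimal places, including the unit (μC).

Initial: C1(6μF, Q=8μC, V=1.33V), C2(6μF, Q=5μC, V=0.83V), C3(4μF, Q=10μC, V=2.50V), C4(5μF, Q=15μC, V=3.00V)
Op 1: GROUND 4: Q4=0; energy lost=22.500
Op 2: CLOSE 4-2: Q_total=5.00, C_total=11.00, V=0.45; Q4=2.27, Q2=2.73; dissipated=0.947
Final charges: Q1=8.00, Q2=2.73, Q3=10.00, Q4=2.27

Answer: 2.27 μC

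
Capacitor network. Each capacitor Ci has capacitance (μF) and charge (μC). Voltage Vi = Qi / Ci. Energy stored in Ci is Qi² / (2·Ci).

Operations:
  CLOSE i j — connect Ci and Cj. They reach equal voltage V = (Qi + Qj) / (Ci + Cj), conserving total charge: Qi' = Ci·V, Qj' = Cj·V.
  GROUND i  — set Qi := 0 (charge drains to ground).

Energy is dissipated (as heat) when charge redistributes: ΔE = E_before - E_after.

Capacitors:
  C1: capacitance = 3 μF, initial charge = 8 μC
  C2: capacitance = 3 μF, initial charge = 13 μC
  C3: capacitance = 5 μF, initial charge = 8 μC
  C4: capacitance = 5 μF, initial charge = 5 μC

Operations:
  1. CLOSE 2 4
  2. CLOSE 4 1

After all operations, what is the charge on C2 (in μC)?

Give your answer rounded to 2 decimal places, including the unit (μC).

Answer: 6.75 μC

Derivation:
Initial: C1(3μF, Q=8μC, V=2.67V), C2(3μF, Q=13μC, V=4.33V), C3(5μF, Q=8μC, V=1.60V), C4(5μF, Q=5μC, V=1.00V)
Op 1: CLOSE 2-4: Q_total=18.00, C_total=8.00, V=2.25; Q2=6.75, Q4=11.25; dissipated=10.417
Op 2: CLOSE 4-1: Q_total=19.25, C_total=8.00, V=2.41; Q4=12.03, Q1=7.22; dissipated=0.163
Final charges: Q1=7.22, Q2=6.75, Q3=8.00, Q4=12.03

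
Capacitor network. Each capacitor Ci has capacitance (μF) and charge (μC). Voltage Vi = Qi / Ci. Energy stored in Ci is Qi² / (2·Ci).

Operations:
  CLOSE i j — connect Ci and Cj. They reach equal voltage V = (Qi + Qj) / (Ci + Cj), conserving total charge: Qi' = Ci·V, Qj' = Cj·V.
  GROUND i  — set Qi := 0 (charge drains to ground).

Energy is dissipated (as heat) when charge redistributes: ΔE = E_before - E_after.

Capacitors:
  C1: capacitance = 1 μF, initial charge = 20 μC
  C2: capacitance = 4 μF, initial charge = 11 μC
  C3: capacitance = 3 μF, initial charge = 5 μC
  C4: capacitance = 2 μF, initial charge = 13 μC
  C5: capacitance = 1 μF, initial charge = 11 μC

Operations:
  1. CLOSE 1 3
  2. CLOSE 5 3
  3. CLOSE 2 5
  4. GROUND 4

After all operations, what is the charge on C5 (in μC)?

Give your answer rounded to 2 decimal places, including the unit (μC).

Answer: 3.69 μC

Derivation:
Initial: C1(1μF, Q=20μC, V=20.00V), C2(4μF, Q=11μC, V=2.75V), C3(3μF, Q=5μC, V=1.67V), C4(2μF, Q=13μC, V=6.50V), C5(1μF, Q=11μC, V=11.00V)
Op 1: CLOSE 1-3: Q_total=25.00, C_total=4.00, V=6.25; Q1=6.25, Q3=18.75; dissipated=126.042
Op 2: CLOSE 5-3: Q_total=29.75, C_total=4.00, V=7.44; Q5=7.44, Q3=22.31; dissipated=8.461
Op 3: CLOSE 2-5: Q_total=18.44, C_total=5.00, V=3.69; Q2=14.75, Q5=3.69; dissipated=8.789
Op 4: GROUND 4: Q4=0; energy lost=42.250
Final charges: Q1=6.25, Q2=14.75, Q3=22.31, Q4=0.00, Q5=3.69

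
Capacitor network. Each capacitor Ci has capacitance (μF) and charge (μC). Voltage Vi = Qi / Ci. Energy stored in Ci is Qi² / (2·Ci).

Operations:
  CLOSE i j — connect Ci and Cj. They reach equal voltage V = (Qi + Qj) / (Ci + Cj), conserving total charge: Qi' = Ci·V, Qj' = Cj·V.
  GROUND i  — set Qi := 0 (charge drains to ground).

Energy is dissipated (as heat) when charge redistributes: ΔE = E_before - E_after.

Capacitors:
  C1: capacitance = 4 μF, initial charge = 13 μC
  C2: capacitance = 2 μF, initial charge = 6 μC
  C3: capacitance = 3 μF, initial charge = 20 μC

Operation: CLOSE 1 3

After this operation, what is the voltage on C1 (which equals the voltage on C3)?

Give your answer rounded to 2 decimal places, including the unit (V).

Answer: 4.71 V

Derivation:
Initial: C1(4μF, Q=13μC, V=3.25V), C2(2μF, Q=6μC, V=3.00V), C3(3μF, Q=20μC, V=6.67V)
Op 1: CLOSE 1-3: Q_total=33.00, C_total=7.00, V=4.71; Q1=18.86, Q3=14.14; dissipated=10.006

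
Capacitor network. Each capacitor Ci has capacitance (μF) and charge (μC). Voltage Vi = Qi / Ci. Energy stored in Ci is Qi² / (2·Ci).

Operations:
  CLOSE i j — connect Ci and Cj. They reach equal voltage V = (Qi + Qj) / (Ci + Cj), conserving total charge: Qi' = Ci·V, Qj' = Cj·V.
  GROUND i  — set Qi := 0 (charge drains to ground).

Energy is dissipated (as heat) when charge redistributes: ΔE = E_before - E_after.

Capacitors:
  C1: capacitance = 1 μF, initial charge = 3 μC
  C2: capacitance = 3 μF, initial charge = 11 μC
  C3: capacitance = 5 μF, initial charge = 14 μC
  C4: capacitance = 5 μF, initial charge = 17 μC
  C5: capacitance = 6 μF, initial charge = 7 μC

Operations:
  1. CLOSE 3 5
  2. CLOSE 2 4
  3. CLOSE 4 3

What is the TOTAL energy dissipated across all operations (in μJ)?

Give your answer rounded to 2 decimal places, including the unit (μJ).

Answer: 6.87 μJ

Derivation:
Initial: C1(1μF, Q=3μC, V=3.00V), C2(3μF, Q=11μC, V=3.67V), C3(5μF, Q=14μC, V=2.80V), C4(5μF, Q=17μC, V=3.40V), C5(6μF, Q=7μC, V=1.17V)
Op 1: CLOSE 3-5: Q_total=21.00, C_total=11.00, V=1.91; Q3=9.55, Q5=11.45; dissipated=3.638
Op 2: CLOSE 2-4: Q_total=28.00, C_total=8.00, V=3.50; Q2=10.50, Q4=17.50; dissipated=0.067
Op 3: CLOSE 4-3: Q_total=27.05, C_total=10.00, V=2.70; Q4=13.52, Q3=13.52; dissipated=3.164
Total dissipated: 6.868 μJ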